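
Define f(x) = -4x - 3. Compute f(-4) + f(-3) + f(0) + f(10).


f(-4) = 13
f(-3) = 9
f(0) = -3
f(10) = -43
Sum = -24

-24


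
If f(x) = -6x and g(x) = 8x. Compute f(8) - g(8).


-112


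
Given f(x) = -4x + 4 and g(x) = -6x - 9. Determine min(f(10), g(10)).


f(10) = -36
g(10) = -69
min = -69

-69


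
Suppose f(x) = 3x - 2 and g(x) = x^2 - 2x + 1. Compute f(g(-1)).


g(-1) = 4
f(4) = 10

10


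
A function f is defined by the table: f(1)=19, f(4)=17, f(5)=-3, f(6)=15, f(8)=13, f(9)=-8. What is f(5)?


-3


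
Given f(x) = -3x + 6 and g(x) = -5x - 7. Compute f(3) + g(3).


f(3) = -3
g(3) = -22
Sum = -25

-25


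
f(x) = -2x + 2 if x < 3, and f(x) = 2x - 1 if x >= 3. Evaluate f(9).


9 satisfies x >= 3
f(9) = 17

17


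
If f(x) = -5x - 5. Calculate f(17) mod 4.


f(17) = -90
-90 mod 4 = 2

2


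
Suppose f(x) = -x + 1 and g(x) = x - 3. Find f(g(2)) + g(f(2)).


f(g(2)) = 2
g(f(2)) = -4
Sum = -2

-2


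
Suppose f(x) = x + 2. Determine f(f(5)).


f(5) = 7
f(7) = 9

9


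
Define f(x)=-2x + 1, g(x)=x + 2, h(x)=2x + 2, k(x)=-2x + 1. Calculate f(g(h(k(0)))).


k(0) = 1
h(1) = 4
g(4) = 6
f(6) = -11

-11


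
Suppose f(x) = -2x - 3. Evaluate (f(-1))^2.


f(-1) = -1
(-1)^2 = 1

1


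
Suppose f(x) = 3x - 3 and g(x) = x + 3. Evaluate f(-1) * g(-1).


f(-1) = -6
g(-1) = 2
Product = -12

-12


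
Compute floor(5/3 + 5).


5/3 = 1.6667
1.6667 + 5 = 6.6667
floor(6.6667) = 6

6


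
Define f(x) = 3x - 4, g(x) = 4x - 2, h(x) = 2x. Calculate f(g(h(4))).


h(4) = 8
g(8) = 30
f(30) = 86

86


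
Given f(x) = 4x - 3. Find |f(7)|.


f(7) = 25
|25| = 25

25


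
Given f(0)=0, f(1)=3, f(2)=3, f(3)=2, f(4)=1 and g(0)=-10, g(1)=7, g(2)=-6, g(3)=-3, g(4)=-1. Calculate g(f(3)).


-6


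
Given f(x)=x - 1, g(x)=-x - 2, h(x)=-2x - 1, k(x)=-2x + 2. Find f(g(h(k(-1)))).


k(-1) = 4
h(4) = -9
g(-9) = 7
f(7) = 6

6


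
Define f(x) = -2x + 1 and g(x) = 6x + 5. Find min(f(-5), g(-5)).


f(-5) = 11
g(-5) = -25
min = -25

-25


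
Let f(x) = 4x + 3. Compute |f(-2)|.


f(-2) = -5
|-5| = 5

5


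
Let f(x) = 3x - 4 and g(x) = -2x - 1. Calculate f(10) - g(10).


f(10) = 26
g(10) = -21
Difference = 47

47


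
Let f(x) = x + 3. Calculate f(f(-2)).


f(-2) = 1
f(1) = 4

4


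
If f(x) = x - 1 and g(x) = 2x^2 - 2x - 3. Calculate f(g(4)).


g(4) = 21
f(21) = 20

20


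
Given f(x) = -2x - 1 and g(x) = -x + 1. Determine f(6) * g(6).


f(6) = -13
g(6) = -5
Product = 65

65


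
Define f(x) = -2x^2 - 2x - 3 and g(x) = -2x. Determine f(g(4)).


g(4) = -8
f(-8) = (-2)*(-8)^2 - 2*(-8) - 3 = -115

-115


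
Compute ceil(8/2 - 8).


8/2 = 4
4 - 8 = -4
ceil(-4) = -4

-4


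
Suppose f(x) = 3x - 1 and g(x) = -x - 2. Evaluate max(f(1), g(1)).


f(1) = 2
g(1) = -3
max = 2

2


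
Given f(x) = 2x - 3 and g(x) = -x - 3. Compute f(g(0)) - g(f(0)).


f(g(0)) = -9
g(f(0)) = 0
Difference = -9

-9


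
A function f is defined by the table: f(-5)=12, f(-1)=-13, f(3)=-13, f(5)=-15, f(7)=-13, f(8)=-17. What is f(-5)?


12


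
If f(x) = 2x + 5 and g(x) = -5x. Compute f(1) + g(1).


f(1) = 7
g(1) = -5
Sum = 2

2


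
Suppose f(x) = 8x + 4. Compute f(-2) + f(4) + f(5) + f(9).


f(-2) = -12
f(4) = 36
f(5) = 44
f(9) = 76
Sum = 144

144


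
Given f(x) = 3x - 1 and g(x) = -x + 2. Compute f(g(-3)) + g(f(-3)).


f(g(-3)) = 14
g(f(-3)) = 12
Sum = 26

26


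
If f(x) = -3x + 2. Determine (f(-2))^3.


f(-2) = 8
(8)^3 = 512

512


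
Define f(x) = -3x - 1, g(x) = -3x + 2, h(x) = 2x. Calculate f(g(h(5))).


83


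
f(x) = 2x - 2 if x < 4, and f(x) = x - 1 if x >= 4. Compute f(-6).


-6 satisfies x < 4
f(-6) = -14

-14


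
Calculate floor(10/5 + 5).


10/5 = 2
2 + 5 = 7
floor(7) = 7

7


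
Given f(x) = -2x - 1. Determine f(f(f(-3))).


f(-3) = 5
f(5) = -11
f(-11) = 21

21


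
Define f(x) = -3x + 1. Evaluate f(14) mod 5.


4


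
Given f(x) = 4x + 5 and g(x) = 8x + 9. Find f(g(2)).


g(2) = 25
f(25) = 105

105


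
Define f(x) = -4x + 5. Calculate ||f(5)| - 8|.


f(5) = -15
|-15| = 15
|15 - 8| = 7

7


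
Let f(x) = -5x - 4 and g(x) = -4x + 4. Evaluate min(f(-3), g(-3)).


f(-3) = 11
g(-3) = 16
min = 11

11


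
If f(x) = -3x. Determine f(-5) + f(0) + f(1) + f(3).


f(-5) = 15
f(0) = 0
f(1) = -3
f(3) = -9
Sum = 3

3


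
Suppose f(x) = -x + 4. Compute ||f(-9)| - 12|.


f(-9) = 13
|13| = 13
|13 - 12| = 1

1


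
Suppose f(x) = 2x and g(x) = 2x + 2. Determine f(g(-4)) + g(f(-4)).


f(g(-4)) = -12
g(f(-4)) = -14
Sum = -26

-26


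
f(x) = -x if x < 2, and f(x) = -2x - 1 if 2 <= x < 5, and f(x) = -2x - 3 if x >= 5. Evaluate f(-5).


-5 satisfies x < 2
f(-5) = 5

5


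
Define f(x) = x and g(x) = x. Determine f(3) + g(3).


6


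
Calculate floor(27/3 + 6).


27/3 = 9
9 + 6 = 15
floor(15) = 15

15


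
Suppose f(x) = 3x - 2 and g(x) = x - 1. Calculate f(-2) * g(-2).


f(-2) = -8
g(-2) = -3
Product = 24

24


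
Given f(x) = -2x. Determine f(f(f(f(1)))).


f(1) = -2
f(-2) = 4
f(4) = -8
f(-8) = 16

16


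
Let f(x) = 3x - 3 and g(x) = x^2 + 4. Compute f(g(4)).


g(4) = 20
f(20) = 57

57


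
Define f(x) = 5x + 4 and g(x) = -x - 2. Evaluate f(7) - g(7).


f(7) = 39
g(7) = -9
Difference = 48

48


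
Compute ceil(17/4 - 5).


17/4 = 4.25
4.25 - 5 = -0.75
ceil(-0.75) = 0

0


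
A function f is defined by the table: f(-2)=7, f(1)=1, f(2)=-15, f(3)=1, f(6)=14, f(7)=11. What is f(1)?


Reading from the table at x = 1

1


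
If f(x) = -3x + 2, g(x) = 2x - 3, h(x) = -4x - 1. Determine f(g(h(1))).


41


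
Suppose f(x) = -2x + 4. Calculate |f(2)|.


0


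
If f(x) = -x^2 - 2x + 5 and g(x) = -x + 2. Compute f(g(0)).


g(0) = 2
f(2) = (-1)*(2)^2 - 2*(2) + 5 = -3

-3


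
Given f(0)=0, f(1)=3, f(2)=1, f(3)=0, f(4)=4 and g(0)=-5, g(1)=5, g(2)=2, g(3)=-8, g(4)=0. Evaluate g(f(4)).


0


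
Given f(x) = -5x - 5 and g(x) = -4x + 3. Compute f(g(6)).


g(6) = -21
f(-21) = 100

100


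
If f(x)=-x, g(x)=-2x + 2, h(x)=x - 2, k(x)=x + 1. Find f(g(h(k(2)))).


k(2) = 3
h(3) = 1
g(1) = 0
f(0) = 0

0


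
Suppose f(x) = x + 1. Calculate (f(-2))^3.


-1


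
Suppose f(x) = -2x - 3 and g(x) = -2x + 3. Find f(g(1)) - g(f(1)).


f(g(1)) = -5
g(f(1)) = 13
Difference = -18

-18


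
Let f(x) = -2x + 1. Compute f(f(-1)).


f(-1) = 3
f(3) = -5

-5


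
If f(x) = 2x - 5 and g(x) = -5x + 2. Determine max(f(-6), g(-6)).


f(-6) = -17
g(-6) = 32
max = 32

32


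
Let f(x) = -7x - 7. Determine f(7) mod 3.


f(7) = -56
-56 mod 3 = 1

1


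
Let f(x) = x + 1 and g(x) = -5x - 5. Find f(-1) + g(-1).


f(-1) = 0
g(-1) = 0
Sum = 0

0


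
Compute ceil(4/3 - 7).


-5


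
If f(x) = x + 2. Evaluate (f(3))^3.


f(3) = 5
(5)^3 = 125

125


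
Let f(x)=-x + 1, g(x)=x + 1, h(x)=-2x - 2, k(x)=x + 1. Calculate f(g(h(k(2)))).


k(2) = 3
h(3) = -8
g(-8) = -7
f(-7) = 8

8


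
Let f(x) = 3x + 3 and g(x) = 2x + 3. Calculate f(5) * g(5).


f(5) = 18
g(5) = 13
Product = 234

234


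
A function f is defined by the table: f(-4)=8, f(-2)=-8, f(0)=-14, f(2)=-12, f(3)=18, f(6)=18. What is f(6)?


Reading from the table at x = 6

18


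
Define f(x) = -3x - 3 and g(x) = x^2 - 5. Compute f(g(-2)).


g(-2) = -1
f(-1) = 0

0


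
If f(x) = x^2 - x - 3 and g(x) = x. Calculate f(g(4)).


g(4) = 4
f(4) = 1*(4)^2 - 1*(4) - 3 = 9

9


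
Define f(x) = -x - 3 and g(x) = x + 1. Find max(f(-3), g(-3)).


f(-3) = 0
g(-3) = -2
max = 0

0


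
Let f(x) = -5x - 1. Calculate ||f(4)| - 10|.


11


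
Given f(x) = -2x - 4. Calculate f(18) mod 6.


f(18) = -40
-40 mod 6 = 2

2


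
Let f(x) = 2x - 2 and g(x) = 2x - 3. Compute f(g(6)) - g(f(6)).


f(g(6)) = 16
g(f(6)) = 17
Difference = -1

-1


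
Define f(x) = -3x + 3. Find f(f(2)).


f(2) = -3
f(-3) = 12

12


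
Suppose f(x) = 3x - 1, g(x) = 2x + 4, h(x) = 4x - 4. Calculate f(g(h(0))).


h(0) = -4
g(-4) = -4
f(-4) = -13

-13


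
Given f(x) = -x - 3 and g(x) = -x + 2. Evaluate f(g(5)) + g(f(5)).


10


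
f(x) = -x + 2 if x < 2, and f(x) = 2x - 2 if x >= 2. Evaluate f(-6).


-6 satisfies x < 2
f(-6) = 8

8


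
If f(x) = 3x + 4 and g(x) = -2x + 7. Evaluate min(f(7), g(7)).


f(7) = 25
g(7) = -7
min = -7

-7


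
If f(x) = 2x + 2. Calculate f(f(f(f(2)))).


f(2) = 6
f(6) = 14
f(14) = 30
f(30) = 62

62


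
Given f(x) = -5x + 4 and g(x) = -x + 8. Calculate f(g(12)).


g(12) = -4
f(-4) = 24

24


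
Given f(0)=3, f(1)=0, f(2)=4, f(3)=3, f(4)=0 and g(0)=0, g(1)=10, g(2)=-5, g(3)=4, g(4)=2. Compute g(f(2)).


f(2) = 4
g(4) = 2

2


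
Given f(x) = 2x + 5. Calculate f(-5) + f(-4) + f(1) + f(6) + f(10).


f(-5) = -5
f(-4) = -3
f(1) = 7
f(6) = 17
f(10) = 25
Sum = 41

41


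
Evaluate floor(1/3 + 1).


1/3 = 0.3333
0.3333 + 1 = 1.3333
floor(1.3333) = 1

1


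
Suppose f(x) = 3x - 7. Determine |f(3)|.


2


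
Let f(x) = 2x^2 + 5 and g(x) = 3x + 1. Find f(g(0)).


g(0) = 1
f(1) = 2*(1)^2 + 5 = 7

7


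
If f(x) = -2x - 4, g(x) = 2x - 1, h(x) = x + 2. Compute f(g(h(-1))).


h(-1) = 1
g(1) = 1
f(1) = -6

-6


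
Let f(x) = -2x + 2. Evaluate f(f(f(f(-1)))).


f(-1) = 4
f(4) = -6
f(-6) = 14
f(14) = -26

-26


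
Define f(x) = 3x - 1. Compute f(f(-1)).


f(-1) = -4
f(-4) = -13

-13


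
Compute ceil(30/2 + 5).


30/2 = 15
15 + 5 = 20
ceil(20) = 20

20


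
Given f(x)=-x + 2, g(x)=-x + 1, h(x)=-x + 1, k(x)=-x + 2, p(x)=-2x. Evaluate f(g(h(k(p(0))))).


0


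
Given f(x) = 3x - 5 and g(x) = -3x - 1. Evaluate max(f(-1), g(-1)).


f(-1) = -8
g(-1) = 2
max = 2

2


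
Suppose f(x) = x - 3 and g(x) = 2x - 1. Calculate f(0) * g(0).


f(0) = -3
g(0) = -1
Product = 3

3


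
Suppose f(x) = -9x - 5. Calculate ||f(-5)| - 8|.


f(-5) = 40
|40| = 40
|40 - 8| = 32

32


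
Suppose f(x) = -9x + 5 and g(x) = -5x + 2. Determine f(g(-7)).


g(-7) = 37
f(37) = -328

-328


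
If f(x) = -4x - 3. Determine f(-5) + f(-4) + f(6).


f(-5) = 17
f(-4) = 13
f(6) = -27
Sum = 3

3


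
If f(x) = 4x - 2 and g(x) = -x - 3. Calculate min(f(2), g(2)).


f(2) = 6
g(2) = -5
min = -5

-5


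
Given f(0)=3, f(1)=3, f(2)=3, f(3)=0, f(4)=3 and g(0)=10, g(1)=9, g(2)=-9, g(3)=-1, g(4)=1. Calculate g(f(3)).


f(3) = 0
g(0) = 10

10


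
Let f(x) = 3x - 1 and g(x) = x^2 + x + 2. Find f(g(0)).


5


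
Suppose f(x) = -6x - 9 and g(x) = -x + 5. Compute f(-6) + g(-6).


f(-6) = 27
g(-6) = 11
Sum = 38

38


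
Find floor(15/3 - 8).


15/3 = 5
5 - 8 = -3
floor(-3) = -3

-3


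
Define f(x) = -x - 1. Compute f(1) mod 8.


6


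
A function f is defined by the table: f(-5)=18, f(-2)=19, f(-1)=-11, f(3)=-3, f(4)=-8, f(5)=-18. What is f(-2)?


Reading from the table at x = -2

19


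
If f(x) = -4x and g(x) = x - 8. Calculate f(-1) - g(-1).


f(-1) = 4
g(-1) = -9
Difference = 13

13


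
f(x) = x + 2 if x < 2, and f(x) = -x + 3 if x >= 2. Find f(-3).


-1


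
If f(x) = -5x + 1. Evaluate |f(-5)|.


f(-5) = 26
|26| = 26

26


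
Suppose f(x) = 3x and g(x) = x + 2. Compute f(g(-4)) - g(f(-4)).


f(g(-4)) = -6
g(f(-4)) = -10
Difference = 4

4


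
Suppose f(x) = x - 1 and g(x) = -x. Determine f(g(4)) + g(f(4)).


f(g(4)) = -5
g(f(4)) = -3
Sum = -8

-8


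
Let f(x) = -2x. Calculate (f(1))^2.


f(1) = -2
(-2)^2 = 4

4


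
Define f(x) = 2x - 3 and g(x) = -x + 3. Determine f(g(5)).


g(5) = -2
f(-2) = -7

-7


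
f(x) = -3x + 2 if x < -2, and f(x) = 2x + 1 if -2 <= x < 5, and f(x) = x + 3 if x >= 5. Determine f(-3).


-3 satisfies x < -2
f(-3) = 11

11


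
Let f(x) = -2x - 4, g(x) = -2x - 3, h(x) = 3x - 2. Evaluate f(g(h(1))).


h(1) = 1
g(1) = -5
f(-5) = 6

6


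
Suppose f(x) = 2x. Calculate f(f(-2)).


f(-2) = -4
f(-4) = -8

-8


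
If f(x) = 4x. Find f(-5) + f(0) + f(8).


12


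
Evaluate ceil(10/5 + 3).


5


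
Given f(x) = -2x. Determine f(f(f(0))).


f(0) = 0
f(0) = 0
f(0) = 0

0


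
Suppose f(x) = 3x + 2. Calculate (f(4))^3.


2744


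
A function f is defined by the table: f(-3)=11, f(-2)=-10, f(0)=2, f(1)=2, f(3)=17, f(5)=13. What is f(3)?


17


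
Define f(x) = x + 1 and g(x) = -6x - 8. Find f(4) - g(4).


37


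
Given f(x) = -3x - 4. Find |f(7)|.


f(7) = -25
|-25| = 25

25


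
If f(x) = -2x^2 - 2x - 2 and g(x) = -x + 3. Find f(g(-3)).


-86


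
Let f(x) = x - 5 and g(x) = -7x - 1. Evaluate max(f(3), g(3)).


f(3) = -2
g(3) = -22
max = -2

-2


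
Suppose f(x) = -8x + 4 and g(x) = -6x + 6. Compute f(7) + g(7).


-88


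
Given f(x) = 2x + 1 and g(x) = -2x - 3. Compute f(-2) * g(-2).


f(-2) = -3
g(-2) = 1
Product = -3

-3


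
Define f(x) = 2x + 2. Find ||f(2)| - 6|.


0


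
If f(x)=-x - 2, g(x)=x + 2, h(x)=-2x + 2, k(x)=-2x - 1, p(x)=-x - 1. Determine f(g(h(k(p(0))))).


p(0) = -1
k(-1) = 1
h(1) = 0
g(0) = 2
f(2) = -4

-4


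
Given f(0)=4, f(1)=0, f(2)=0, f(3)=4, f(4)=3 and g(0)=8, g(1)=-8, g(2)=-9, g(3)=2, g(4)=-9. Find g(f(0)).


f(0) = 4
g(4) = -9

-9


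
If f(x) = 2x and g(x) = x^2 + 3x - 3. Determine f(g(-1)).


g(-1) = -5
f(-5) = -10

-10


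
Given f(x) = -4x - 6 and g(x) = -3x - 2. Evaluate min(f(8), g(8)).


f(8) = -38
g(8) = -26
min = -38

-38


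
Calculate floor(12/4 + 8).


12/4 = 3
3 + 8 = 11
floor(11) = 11

11


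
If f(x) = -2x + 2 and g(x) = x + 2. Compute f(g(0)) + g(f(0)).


f(g(0)) = -2
g(f(0)) = 4
Sum = 2

2


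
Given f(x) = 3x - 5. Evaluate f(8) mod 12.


f(8) = 19
19 mod 12 = 7

7


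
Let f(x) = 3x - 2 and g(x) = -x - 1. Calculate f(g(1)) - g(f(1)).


-6


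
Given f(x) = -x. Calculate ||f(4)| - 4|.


f(4) = -4
|-4| = 4
|4 - 4| = 0

0


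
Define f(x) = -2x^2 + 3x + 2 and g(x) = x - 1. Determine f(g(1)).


g(1) = 0
f(0) = (-2)*(0)^2 + 3*(0) + 2 = 2

2


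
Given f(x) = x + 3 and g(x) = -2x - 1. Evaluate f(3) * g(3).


f(3) = 6
g(3) = -7
Product = -42

-42


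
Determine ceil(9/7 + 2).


9/7 = 1.2857
1.2857 + 2 = 3.2857
ceil(3.2857) = 4

4


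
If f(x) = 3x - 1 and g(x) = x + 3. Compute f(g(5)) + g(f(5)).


f(g(5)) = 23
g(f(5)) = 17
Sum = 40

40


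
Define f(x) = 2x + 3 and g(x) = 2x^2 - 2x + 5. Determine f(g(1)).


g(1) = 5
f(5) = 13

13


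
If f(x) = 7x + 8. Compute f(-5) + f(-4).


f(-5) = -27
f(-4) = -20
Sum = -47

-47


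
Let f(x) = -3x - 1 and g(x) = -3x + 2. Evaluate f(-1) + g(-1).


f(-1) = 2
g(-1) = 5
Sum = 7

7


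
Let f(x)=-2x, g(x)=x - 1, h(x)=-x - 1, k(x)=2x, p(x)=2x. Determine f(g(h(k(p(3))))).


p(3) = 6
k(6) = 12
h(12) = -13
g(-13) = -14
f(-14) = 28

28


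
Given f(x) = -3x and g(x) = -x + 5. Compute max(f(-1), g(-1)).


6


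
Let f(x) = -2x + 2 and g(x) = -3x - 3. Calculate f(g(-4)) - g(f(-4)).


f(g(-4)) = -16
g(f(-4)) = -33
Difference = 17

17


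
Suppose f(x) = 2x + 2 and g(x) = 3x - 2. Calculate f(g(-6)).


g(-6) = -20
f(-20) = -38

-38


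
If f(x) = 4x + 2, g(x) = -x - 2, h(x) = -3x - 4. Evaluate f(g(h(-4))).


-38


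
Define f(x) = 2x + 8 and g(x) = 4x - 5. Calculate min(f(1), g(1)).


f(1) = 10
g(1) = -1
min = -1

-1


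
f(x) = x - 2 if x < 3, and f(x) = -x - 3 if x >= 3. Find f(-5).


-5 satisfies x < 3
f(-5) = -7

-7


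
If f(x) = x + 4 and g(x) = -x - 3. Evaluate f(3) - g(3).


f(3) = 7
g(3) = -6
Difference = 13

13


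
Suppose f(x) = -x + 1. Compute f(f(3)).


f(3) = -2
f(-2) = 3

3


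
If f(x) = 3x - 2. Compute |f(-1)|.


f(-1) = -5
|-5| = 5

5


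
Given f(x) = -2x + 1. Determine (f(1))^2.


1


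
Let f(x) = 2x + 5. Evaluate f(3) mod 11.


0


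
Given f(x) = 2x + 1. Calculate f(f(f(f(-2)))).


f(-2) = -3
f(-3) = -5
f(-5) = -9
f(-9) = -17

-17


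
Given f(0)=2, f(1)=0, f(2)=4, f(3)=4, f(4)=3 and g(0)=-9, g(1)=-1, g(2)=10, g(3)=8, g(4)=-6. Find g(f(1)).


f(1) = 0
g(0) = -9

-9


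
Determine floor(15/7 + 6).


15/7 = 2.1429
2.1429 + 6 = 8.1429
floor(8.1429) = 8

8


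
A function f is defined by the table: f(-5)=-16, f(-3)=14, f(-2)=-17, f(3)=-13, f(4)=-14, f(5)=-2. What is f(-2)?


Reading from the table at x = -2

-17


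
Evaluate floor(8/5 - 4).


8/5 = 1.6
1.6 - 4 = -2.4
floor(-2.4) = -3

-3


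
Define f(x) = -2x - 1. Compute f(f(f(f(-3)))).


f(-3) = 5
f(5) = -11
f(-11) = 21
f(21) = -43

-43


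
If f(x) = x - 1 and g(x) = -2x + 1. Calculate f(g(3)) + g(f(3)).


f(g(3)) = -6
g(f(3)) = -3
Sum = -9

-9


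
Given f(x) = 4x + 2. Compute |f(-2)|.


f(-2) = -6
|-6| = 6

6


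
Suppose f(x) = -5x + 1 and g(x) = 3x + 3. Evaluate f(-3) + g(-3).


f(-3) = 16
g(-3) = -6
Sum = 10

10


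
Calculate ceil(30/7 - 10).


30/7 = 4.2857
4.2857 - 10 = -5.7143
ceil(-5.7143) = -5

-5


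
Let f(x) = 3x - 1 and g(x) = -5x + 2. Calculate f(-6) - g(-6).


f(-6) = -19
g(-6) = 32
Difference = -51

-51


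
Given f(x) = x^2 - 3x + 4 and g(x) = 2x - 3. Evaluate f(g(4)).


g(4) = 5
f(5) = 1*(5)^2 - 3*(5) + 4 = 14

14


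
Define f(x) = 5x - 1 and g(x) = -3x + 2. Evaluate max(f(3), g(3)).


f(3) = 14
g(3) = -7
max = 14

14


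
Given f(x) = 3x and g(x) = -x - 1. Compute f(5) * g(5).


f(5) = 15
g(5) = -6
Product = -90

-90


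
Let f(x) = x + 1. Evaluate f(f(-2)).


f(-2) = -1
f(-1) = 0

0


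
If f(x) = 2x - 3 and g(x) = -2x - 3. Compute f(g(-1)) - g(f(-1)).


f(g(-1)) = -5
g(f(-1)) = 7
Difference = -12

-12


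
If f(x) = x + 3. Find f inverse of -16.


Solve x + 3 = -16
x = (-16 - 3) / 1 = -19

-19


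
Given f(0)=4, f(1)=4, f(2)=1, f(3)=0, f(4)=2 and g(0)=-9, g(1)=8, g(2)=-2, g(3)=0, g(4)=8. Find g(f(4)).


f(4) = 2
g(2) = -2

-2


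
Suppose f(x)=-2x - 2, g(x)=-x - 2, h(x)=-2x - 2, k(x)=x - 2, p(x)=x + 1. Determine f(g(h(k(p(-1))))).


p(-1) = 0
k(0) = -2
h(-2) = 2
g(2) = -4
f(-4) = 6

6


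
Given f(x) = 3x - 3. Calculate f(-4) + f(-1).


f(-4) = -15
f(-1) = -6
Sum = -21

-21


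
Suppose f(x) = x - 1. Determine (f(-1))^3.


-8


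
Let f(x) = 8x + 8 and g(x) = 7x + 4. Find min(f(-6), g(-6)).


f(-6) = -40
g(-6) = -38
min = -40

-40


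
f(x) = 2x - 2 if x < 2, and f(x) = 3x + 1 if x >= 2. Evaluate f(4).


4 satisfies x >= 2
f(4) = 13

13


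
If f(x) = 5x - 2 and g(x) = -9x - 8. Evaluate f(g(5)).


g(5) = -53
f(-53) = -267

-267


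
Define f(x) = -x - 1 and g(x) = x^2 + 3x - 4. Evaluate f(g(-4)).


-1


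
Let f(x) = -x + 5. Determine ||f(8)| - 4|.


f(8) = -3
|-3| = 3
|3 - 4| = 1

1


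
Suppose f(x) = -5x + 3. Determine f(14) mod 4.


f(14) = -67
-67 mod 4 = 1

1


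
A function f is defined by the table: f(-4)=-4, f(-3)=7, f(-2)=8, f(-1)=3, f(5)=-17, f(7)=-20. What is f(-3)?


7


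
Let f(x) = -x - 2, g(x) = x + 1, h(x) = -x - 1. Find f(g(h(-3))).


h(-3) = 2
g(2) = 3
f(3) = -5

-5


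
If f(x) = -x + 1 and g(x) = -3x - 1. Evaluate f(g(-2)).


-4


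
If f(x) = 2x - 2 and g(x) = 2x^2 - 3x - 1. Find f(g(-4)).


g(-4) = 43
f(43) = 84

84


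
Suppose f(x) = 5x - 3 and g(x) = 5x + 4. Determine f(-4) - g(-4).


f(-4) = -23
g(-4) = -16
Difference = -7

-7


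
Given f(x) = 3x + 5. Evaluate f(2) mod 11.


f(2) = 11
11 mod 11 = 0

0


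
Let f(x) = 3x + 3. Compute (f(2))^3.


729


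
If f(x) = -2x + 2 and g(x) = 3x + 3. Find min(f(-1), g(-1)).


f(-1) = 4
g(-1) = 0
min = 0

0


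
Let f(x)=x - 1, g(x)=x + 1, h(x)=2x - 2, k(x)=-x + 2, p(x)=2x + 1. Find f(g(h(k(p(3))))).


p(3) = 7
k(7) = -5
h(-5) = -12
g(-12) = -11
f(-11) = -12

-12


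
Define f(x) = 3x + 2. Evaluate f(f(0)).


f(0) = 2
f(2) = 8

8


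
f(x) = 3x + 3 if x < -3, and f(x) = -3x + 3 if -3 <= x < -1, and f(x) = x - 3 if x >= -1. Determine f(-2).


-2 satisfies -3 <= x < -1
f(-2) = 9

9


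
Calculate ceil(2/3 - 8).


2/3 = 0.6667
0.6667 - 8 = -7.3333
ceil(-7.3333) = -7

-7


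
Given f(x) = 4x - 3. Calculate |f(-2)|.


f(-2) = -11
|-11| = 11

11


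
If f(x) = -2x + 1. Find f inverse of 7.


Solve -2x + 1 = 7
x = (7 - 1) / (-2) = -3

-3


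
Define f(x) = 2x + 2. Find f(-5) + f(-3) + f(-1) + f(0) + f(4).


f(-5) = -8
f(-3) = -4
f(-1) = 0
f(0) = 2
f(4) = 10
Sum = 0

0


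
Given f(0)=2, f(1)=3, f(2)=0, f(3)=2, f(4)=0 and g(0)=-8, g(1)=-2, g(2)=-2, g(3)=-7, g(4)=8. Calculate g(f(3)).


-2


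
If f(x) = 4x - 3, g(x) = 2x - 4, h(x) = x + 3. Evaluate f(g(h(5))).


h(5) = 8
g(8) = 12
f(12) = 45

45


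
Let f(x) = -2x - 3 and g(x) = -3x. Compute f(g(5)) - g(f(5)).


f(g(5)) = 27
g(f(5)) = 39
Difference = -12

-12


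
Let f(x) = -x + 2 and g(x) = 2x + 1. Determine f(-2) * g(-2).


f(-2) = 4
g(-2) = -3
Product = -12

-12


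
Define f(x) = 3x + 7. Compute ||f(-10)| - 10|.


f(-10) = -23
|-23| = 23
|23 - 10| = 13

13


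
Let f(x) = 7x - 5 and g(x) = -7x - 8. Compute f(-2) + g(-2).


f(-2) = -19
g(-2) = 6
Sum = -13

-13


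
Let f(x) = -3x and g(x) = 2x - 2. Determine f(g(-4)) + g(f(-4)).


f(g(-4)) = 30
g(f(-4)) = 22
Sum = 52

52


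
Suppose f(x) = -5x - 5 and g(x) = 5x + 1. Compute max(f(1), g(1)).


f(1) = -10
g(1) = 6
max = 6

6


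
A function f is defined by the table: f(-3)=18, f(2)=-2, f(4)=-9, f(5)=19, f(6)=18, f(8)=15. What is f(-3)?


Reading from the table at x = -3

18


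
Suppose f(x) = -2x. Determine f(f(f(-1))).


f(-1) = 2
f(2) = -4
f(-4) = 8

8


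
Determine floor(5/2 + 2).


5/2 = 2.5
2.5 + 2 = 4.5
floor(4.5) = 4

4


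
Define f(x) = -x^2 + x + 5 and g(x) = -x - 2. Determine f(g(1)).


-7


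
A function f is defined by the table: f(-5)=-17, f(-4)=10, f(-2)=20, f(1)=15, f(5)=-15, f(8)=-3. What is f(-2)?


Reading from the table at x = -2

20


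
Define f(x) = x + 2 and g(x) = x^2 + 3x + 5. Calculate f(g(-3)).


g(-3) = 5
f(5) = 7

7


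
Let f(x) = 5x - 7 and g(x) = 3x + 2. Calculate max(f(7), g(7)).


f(7) = 28
g(7) = 23
max = 28

28


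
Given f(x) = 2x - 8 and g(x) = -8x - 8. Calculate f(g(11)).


g(11) = -96
f(-96) = -200

-200


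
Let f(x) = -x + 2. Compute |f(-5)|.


f(-5) = 7
|7| = 7

7


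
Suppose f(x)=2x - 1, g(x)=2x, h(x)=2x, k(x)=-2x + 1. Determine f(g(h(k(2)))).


k(2) = -3
h(-3) = -6
g(-6) = -12
f(-12) = -25

-25


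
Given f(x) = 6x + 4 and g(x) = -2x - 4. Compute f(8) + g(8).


f(8) = 52
g(8) = -20
Sum = 32

32


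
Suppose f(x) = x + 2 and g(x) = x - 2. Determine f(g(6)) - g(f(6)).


0


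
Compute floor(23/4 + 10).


23/4 = 5.75
5.75 + 10 = 15.75
floor(15.75) = 15

15


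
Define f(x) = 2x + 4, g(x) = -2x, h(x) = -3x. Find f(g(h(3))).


h(3) = -9
g(-9) = 18
f(18) = 40

40


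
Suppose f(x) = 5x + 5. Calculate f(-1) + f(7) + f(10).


f(-1) = 0
f(7) = 40
f(10) = 55
Sum = 95

95


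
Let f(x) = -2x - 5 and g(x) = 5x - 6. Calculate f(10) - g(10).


f(10) = -25
g(10) = 44
Difference = -69

-69


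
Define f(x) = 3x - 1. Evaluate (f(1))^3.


f(1) = 2
(2)^3 = 8

8


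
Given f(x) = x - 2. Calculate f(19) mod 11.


f(19) = 17
17 mod 11 = 6

6


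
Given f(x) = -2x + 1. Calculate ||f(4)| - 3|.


f(4) = -7
|-7| = 7
|7 - 3| = 4

4


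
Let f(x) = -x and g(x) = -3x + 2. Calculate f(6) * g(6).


f(6) = -6
g(6) = -16
Product = 96

96


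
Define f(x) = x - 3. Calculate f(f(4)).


f(4) = 1
f(1) = -2

-2


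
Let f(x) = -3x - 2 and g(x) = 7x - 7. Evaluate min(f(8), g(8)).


f(8) = -26
g(8) = 49
min = -26

-26


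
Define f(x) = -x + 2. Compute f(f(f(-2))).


4


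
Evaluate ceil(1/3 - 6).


1/3 = 0.3333
0.3333 - 6 = -5.6667
ceil(-5.6667) = -5

-5


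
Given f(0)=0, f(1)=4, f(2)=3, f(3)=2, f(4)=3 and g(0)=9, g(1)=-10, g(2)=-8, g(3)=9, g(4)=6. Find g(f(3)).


f(3) = 2
g(2) = -8

-8


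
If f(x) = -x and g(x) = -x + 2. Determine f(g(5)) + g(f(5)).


f(g(5)) = 3
g(f(5)) = 7
Sum = 10

10


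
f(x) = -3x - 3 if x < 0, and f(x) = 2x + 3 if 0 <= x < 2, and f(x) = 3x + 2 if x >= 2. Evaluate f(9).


9 satisfies x >= 2
f(9) = 29

29


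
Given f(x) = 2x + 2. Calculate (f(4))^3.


f(4) = 10
(10)^3 = 1000

1000


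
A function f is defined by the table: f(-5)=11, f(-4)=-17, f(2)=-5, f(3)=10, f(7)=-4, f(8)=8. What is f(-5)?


Reading from the table at x = -5

11


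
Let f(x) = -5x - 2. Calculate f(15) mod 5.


f(15) = -77
-77 mod 5 = 3

3


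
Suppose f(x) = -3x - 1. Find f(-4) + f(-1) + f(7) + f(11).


f(-4) = 11
f(-1) = 2
f(7) = -22
f(11) = -34
Sum = -43

-43


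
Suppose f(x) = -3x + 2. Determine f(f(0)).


f(0) = 2
f(2) = -4

-4


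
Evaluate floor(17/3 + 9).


17/3 = 5.6667
5.6667 + 9 = 14.6667
floor(14.6667) = 14

14


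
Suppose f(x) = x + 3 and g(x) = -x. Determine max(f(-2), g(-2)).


f(-2) = 1
g(-2) = 2
max = 2

2


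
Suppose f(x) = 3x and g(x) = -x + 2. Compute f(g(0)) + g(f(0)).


f(g(0)) = 6
g(f(0)) = 2
Sum = 8

8


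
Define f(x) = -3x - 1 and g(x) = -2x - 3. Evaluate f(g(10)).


g(10) = -23
f(-23) = 68

68


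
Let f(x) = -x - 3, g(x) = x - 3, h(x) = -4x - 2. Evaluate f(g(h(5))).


h(5) = -22
g(-22) = -25
f(-25) = 22

22


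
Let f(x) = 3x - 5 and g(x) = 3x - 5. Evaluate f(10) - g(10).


f(10) = 25
g(10) = 25
Difference = 0

0


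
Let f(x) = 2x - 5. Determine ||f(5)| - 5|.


f(5) = 5
|5| = 5
|5 - 5| = 0

0


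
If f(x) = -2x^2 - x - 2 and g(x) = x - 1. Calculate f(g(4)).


g(4) = 3
f(3) = (-2)*(3)^2 - 1*(3) - 2 = -23

-23


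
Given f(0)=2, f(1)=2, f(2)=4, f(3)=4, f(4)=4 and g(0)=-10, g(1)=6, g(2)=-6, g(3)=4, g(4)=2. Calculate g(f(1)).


f(1) = 2
g(2) = -6

-6


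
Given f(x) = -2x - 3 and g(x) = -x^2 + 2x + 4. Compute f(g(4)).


g(4) = -4
f(-4) = 5

5


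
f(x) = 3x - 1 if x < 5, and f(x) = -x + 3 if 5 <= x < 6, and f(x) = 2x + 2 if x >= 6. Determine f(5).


5 satisfies 5 <= x < 6
f(5) = -2

-2


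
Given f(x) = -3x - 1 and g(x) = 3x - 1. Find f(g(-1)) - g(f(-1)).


f(g(-1)) = 11
g(f(-1)) = 5
Difference = 6

6


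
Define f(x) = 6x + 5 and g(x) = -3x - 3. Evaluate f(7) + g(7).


f(7) = 47
g(7) = -24
Sum = 23

23


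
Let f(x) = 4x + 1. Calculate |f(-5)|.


f(-5) = -19
|-19| = 19

19


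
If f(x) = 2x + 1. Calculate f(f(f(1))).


f(1) = 3
f(3) = 7
f(7) = 15

15


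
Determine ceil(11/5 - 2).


11/5 = 2.2
2.2 - 2 = 0.2
ceil(0.2) = 1

1


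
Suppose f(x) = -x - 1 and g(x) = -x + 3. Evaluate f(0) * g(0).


f(0) = -1
g(0) = 3
Product = -3

-3


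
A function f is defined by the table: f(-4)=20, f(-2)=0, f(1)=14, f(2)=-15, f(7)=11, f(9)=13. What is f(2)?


-15


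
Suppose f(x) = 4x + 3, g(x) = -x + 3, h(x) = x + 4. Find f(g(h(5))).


h(5) = 9
g(9) = -6
f(-6) = -21

-21


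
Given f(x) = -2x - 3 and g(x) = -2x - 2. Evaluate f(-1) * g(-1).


0


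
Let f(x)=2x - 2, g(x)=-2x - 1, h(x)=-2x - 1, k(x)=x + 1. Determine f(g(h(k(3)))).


k(3) = 4
h(4) = -9
g(-9) = 17
f(17) = 32

32


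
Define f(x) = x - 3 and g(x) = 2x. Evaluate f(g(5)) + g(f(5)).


f(g(5)) = 7
g(f(5)) = 4
Sum = 11

11


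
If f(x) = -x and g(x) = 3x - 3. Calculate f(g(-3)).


g(-3) = -12
f(-12) = 12

12


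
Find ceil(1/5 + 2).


1/5 = 0.2
0.2 + 2 = 2.2
ceil(2.2) = 3

3


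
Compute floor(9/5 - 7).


9/5 = 1.8
1.8 - 7 = -5.2
floor(-5.2) = -6

-6


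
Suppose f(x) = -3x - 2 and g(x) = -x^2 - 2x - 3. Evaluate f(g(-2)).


g(-2) = -3
f(-3) = 7

7


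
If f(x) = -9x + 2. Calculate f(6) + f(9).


-131


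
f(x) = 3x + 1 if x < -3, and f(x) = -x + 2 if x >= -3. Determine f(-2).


-2 satisfies x >= -3
f(-2) = 4

4


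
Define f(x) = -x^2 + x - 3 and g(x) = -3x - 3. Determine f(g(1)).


g(1) = -6
f(-6) = (-1)*(-6)^2 + 1*(-6) - 3 = -45

-45


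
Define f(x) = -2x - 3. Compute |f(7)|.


f(7) = -17
|-17| = 17

17


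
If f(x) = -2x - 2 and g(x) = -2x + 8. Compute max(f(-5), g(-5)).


f(-5) = 8
g(-5) = 18
max = 18

18


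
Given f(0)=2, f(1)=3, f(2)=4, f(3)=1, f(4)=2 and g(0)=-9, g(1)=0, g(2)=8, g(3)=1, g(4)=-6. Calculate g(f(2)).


f(2) = 4
g(4) = -6

-6


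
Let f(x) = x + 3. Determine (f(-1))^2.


f(-1) = 2
(2)^2 = 4

4


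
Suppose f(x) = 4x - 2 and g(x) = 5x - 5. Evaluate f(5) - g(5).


-2


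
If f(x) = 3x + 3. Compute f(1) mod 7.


f(1) = 6
6 mod 7 = 6

6


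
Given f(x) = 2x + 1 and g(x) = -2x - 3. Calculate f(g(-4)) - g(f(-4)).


f(g(-4)) = 11
g(f(-4)) = 11
Difference = 0

0


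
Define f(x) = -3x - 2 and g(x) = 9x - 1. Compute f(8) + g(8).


f(8) = -26
g(8) = 71
Sum = 45

45


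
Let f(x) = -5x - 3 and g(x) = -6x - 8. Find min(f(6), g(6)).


f(6) = -33
g(6) = -44
min = -44

-44


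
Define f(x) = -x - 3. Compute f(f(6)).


f(6) = -9
f(-9) = 6

6


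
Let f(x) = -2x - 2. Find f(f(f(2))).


-22


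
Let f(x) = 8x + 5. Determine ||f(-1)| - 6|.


f(-1) = -3
|-3| = 3
|3 - 6| = 3

3


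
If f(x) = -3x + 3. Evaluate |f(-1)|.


f(-1) = 6
|6| = 6

6


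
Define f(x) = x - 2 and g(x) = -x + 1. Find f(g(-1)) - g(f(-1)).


f(g(-1)) = 0
g(f(-1)) = 4
Difference = -4

-4


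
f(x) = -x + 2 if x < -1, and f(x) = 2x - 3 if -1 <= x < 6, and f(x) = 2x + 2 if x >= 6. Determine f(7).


7 satisfies x >= 6
f(7) = 16

16


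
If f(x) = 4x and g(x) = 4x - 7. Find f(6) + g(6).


f(6) = 24
g(6) = 17
Sum = 41

41


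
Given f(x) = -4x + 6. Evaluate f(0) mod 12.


6


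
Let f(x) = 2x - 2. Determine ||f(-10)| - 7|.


f(-10) = -22
|-22| = 22
|22 - 7| = 15

15


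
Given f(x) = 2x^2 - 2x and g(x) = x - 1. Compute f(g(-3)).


g(-3) = -4
f(-4) = 2*(-4)^2 - 2*(-4) = 40

40


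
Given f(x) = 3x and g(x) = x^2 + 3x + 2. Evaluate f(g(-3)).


6


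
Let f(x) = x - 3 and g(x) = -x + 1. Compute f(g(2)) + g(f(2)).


f(g(2)) = -4
g(f(2)) = 2
Sum = -2

-2


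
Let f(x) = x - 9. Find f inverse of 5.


Solve x - 9 = 5
x = (5 + 9) / 1 = 14

14


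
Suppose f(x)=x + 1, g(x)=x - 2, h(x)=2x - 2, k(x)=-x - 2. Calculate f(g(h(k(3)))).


k(3) = -5
h(-5) = -12
g(-12) = -14
f(-14) = -13

-13


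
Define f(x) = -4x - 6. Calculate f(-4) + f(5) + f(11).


f(-4) = 10
f(5) = -26
f(11) = -50
Sum = -66

-66


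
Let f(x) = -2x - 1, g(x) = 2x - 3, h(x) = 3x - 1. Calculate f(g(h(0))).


h(0) = -1
g(-1) = -5
f(-5) = 9

9


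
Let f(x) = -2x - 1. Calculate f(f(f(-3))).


f(-3) = 5
f(5) = -11
f(-11) = 21

21


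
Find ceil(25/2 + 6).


25/2 = 12.5
12.5 + 6 = 18.5
ceil(18.5) = 19

19


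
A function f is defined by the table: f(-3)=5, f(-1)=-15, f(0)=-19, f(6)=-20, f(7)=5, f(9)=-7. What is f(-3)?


Reading from the table at x = -3

5


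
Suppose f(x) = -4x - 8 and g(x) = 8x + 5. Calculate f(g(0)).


-28


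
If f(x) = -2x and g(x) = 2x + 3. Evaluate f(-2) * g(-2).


f(-2) = 4
g(-2) = -1
Product = -4

-4


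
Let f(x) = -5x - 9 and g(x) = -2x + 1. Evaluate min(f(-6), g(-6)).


f(-6) = 21
g(-6) = 13
min = 13

13


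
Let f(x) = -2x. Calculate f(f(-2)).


-8


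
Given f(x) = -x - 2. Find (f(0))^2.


f(0) = -2
(-2)^2 = 4

4


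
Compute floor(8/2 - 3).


8/2 = 4
4 - 3 = 1
floor(1) = 1

1


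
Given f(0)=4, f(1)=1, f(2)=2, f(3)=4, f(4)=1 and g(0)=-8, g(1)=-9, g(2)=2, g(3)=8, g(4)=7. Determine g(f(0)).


7


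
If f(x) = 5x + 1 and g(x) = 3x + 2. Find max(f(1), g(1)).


6


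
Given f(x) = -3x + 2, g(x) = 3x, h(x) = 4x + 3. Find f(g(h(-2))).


h(-2) = -5
g(-5) = -15
f(-15) = 47

47


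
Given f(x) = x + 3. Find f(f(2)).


f(2) = 5
f(5) = 8

8


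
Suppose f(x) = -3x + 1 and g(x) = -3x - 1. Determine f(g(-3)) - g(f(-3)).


f(g(-3)) = -23
g(f(-3)) = -31
Difference = 8

8


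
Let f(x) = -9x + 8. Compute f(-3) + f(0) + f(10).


f(-3) = 35
f(0) = 8
f(10) = -82
Sum = -39

-39


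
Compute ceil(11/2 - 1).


11/2 = 5.5
5.5 - 1 = 4.5
ceil(4.5) = 5

5


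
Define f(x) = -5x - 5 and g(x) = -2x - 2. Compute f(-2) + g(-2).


f(-2) = 5
g(-2) = 2
Sum = 7

7


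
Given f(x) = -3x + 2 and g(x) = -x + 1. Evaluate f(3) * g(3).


14


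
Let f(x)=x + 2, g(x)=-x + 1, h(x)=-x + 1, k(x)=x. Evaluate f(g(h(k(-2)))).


k(-2) = -2
h(-2) = 3
g(3) = -2
f(-2) = 0

0


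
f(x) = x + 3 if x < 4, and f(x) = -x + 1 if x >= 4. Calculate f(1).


1 satisfies x < 4
f(1) = 4

4


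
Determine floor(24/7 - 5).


24/7 = 3.4286
3.4286 - 5 = -1.5714
floor(-1.5714) = -2

-2


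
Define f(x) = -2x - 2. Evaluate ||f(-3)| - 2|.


f(-3) = 4
|4| = 4
|4 - 2| = 2

2


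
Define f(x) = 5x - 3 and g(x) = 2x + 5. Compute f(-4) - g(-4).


-20


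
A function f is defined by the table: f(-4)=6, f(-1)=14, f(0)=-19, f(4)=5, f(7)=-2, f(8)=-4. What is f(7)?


Reading from the table at x = 7

-2


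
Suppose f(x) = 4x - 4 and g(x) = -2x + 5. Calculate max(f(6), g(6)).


f(6) = 20
g(6) = -7
max = 20

20


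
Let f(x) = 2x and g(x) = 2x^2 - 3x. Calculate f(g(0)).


g(0) = 0
f(0) = 0

0


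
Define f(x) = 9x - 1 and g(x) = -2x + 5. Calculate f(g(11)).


g(11) = -17
f(-17) = -154

-154


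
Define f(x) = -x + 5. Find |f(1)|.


f(1) = 4
|4| = 4

4


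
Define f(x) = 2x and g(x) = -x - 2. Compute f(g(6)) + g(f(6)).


f(g(6)) = -16
g(f(6)) = -14
Sum = -30

-30


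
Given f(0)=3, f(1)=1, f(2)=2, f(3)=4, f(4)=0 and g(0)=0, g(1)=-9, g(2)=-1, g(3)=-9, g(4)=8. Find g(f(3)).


f(3) = 4
g(4) = 8

8


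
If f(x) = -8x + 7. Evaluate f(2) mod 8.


f(2) = -9
-9 mod 8 = 7

7


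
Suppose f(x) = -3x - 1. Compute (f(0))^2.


1


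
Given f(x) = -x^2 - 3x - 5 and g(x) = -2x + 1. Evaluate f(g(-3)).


g(-3) = 7
f(7) = (-1)*(7)^2 - 3*(7) - 5 = -75

-75


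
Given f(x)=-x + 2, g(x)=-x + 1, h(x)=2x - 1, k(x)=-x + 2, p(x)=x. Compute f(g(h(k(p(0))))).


p(0) = 0
k(0) = 2
h(2) = 3
g(3) = -2
f(-2) = 4

4


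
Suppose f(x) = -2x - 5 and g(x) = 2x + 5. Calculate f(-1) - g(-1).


f(-1) = -3
g(-1) = 3
Difference = -6

-6


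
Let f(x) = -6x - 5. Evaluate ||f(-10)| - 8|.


f(-10) = 55
|55| = 55
|55 - 8| = 47

47


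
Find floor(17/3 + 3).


17/3 = 5.6667
5.6667 + 3 = 8.6667
floor(8.6667) = 8

8


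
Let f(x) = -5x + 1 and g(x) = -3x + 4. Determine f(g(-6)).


g(-6) = 22
f(22) = -109

-109


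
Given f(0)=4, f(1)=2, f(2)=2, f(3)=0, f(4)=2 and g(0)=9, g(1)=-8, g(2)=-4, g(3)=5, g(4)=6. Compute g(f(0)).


f(0) = 4
g(4) = 6

6


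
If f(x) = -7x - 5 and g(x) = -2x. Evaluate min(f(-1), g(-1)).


f(-1) = 2
g(-1) = 2
min = 2

2


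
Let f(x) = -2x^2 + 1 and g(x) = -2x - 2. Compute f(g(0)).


-7


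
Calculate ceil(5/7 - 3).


5/7 = 0.7143
0.7143 - 3 = -2.2857
ceil(-2.2857) = -2

-2


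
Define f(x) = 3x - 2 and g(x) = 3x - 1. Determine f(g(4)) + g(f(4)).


f(g(4)) = 31
g(f(4)) = 29
Sum = 60

60


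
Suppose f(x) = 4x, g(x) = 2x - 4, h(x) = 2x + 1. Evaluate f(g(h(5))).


72


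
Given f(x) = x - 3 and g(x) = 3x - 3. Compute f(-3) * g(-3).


f(-3) = -6
g(-3) = -12
Product = 72

72


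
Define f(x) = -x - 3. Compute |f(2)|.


f(2) = -5
|-5| = 5

5


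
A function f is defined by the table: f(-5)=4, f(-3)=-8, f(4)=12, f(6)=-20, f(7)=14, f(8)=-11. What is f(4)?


12


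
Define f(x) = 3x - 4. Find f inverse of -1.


Solve 3x - 4 = -1
x = (-1 + 4) / 3 = 1

1


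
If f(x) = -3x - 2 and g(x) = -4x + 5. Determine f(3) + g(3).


f(3) = -11
g(3) = -7
Sum = -18

-18


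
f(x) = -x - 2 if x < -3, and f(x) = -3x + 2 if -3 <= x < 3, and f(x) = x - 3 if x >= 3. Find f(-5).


-5 satisfies x < -3
f(-5) = 3

3


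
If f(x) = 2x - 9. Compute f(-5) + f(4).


f(-5) = -19
f(4) = -1
Sum = -20

-20


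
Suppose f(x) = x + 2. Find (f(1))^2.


9


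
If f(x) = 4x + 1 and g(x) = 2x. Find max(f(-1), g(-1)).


-2


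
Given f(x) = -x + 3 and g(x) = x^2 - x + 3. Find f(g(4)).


g(4) = 15
f(15) = -12

-12


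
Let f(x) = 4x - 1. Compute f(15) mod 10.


f(15) = 59
59 mod 10 = 9

9


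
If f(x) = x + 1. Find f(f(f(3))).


f(3) = 4
f(4) = 5
f(5) = 6

6


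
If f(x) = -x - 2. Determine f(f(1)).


f(1) = -3
f(-3) = 1

1


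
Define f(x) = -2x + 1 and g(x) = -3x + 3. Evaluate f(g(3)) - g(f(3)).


-5


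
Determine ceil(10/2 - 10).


10/2 = 5
5 - 10 = -5
ceil(-5) = -5

-5


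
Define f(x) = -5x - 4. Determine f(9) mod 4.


f(9) = -49
-49 mod 4 = 3

3


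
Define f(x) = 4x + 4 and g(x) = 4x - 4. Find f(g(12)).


g(12) = 44
f(44) = 180

180


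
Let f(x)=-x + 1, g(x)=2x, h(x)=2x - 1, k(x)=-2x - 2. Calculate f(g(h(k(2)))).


k(2) = -6
h(-6) = -13
g(-13) = -26
f(-26) = 27

27


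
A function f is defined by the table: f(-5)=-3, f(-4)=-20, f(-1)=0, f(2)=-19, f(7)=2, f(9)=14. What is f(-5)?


Reading from the table at x = -5

-3


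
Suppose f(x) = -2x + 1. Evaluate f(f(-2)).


-9


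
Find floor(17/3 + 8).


13


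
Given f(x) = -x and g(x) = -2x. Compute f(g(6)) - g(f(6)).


f(g(6)) = 12
g(f(6)) = 12
Difference = 0

0


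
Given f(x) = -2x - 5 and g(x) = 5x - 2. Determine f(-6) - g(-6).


f(-6) = 7
g(-6) = -32
Difference = 39

39


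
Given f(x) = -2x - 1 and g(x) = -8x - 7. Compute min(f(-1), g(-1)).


1


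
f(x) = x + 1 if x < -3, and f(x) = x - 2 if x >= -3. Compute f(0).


0 satisfies x >= -3
f(0) = -2

-2


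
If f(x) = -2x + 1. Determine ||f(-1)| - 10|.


f(-1) = 3
|3| = 3
|3 - 10| = 7

7


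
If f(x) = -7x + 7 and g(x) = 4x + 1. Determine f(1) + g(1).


f(1) = 0
g(1) = 5
Sum = 5

5


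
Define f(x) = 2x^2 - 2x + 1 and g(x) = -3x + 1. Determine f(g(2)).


g(2) = -5
f(-5) = 2*(-5)^2 - 2*(-5) + 1 = 61

61


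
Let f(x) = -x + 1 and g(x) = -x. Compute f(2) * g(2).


f(2) = -1
g(2) = -2
Product = 2

2


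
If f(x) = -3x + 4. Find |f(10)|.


f(10) = -26
|-26| = 26

26


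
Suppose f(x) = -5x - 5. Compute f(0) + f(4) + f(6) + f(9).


f(0) = -5
f(4) = -25
f(6) = -35
f(9) = -50
Sum = -115

-115


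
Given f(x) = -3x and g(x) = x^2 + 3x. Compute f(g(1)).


g(1) = 4
f(4) = -12

-12


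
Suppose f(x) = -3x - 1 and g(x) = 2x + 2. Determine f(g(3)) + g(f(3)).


f(g(3)) = -25
g(f(3)) = -18
Sum = -43

-43


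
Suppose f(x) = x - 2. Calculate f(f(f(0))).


f(0) = -2
f(-2) = -4
f(-4) = -6

-6


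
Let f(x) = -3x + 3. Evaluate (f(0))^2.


f(0) = 3
(3)^2 = 9

9


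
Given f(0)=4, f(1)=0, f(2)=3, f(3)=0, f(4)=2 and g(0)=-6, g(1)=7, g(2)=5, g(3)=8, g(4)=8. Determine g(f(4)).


f(4) = 2
g(2) = 5

5


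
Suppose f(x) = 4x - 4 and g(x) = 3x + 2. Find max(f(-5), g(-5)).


f(-5) = -24
g(-5) = -13
max = -13

-13


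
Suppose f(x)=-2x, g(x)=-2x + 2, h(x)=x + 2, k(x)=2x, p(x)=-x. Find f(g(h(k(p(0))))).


4
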